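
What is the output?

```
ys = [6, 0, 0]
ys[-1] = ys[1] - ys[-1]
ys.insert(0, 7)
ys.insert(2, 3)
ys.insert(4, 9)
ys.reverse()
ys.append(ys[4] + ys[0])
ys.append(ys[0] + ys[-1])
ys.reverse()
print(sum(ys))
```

ys[-1] = ys[1]-ys[-1] = 0-0 = 0 → [6, 0, 0]
insert 7 at 0 → [7, 6, 0, 0]
insert 3 at 2 → [7, 6, 3, 0, 0]
insert 9 at 4 → [7, 6, 3, 0, 9, 0]
reverse → [0, 9, 0, 3, 6, 7]
append ys[4]+ys[0] = 6+0 = 6 → [0, 9, 0, 3, 6, 7, 6]
append ys[0]+ys[-1] = 0+6 = 6 → [0, 9, 0, 3, 6, 7, 6, 6]
reverse → [6, 6, 7, 6, 3, 0, 9, 0]
sum = 37

37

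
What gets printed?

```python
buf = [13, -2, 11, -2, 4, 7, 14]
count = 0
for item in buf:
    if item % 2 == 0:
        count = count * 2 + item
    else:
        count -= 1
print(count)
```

-28

item=13: not even, count = 0-1 = -1
item=-2: even, count = (-1)*2+(-2) = -4
item=11: not even, count = (-4)-1 = -5
item=-2: even, count = (-5)*2+(-2) = -12
item=4: even, count = (-12)*2+4 = -20
item=7: not even, count = (-20)-1 = -21
item=14: even, count = (-21)*2+14 = -28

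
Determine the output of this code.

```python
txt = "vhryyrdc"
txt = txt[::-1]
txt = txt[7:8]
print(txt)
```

v

reverse → 'cdryyrhv'
slice [7:8] → 'v'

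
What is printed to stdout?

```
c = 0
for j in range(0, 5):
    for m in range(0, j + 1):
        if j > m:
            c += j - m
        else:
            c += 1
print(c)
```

25

j=0,m=0: not 0>0, c = 0+1 = 1
j=1,m=0: 1>0, c = 1+1 = 2
j=1,m=1: not 1>1, c = 2+1 = 3
j=2,m=0: 2>0, c = 3+2 = 5
j=2,m=1: 2>1, c = 5+1 = 6
j=2,m=2: not 2>2, c = 6+1 = 7
j=3,m=0: 3>0, c = 7+3 = 10
j=3,m=1: 3>1, c = 10+2 = 12
j=3,m=2: 3>2, c = 12+1 = 13
j=3,m=3: not 3>3, c = 13+1 = 14
j=4,m=0: 4>0, c = 14+4 = 18
j=4,m=1: 4>1, c = 18+3 = 21
j=4,m=2: 4>2, c = 21+2 = 23
j=4,m=3: 4>3, c = 23+1 = 24
j=4,m=4: not 4>4, c = 24+1 = 25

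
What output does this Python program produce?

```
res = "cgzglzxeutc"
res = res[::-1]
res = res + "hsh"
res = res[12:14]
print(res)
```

sh

reverse → 'ctuexzlgzgc'
+ 'hsh' → 'ctuexzlgzgchsh'
slice [12:14] → 'sh'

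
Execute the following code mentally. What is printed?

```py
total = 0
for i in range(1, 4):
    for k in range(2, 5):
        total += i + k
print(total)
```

i=1,k=2: total = 0+3 = 3
i=1,k=3: total = 3+4 = 7
i=1,k=4: total = 7+5 = 12
i=2,k=2: total = 12+4 = 16
i=2,k=3: total = 16+5 = 21
i=2,k=4: total = 21+6 = 27
i=3,k=2: total = 27+5 = 32
i=3,k=3: total = 32+6 = 38
i=3,k=4: total = 38+7 = 45

45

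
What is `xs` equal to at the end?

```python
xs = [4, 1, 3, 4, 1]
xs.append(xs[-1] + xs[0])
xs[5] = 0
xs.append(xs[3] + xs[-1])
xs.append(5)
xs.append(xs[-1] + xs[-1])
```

append xs[-1]+xs[0] = 1+4 = 5 → [4, 1, 3, 4, 1, 5]
xs[5] = 0 → [4, 1, 3, 4, 1, 0]
append xs[3]+xs[-1] = 4+0 = 4 → [4, 1, 3, 4, 1, 0, 4]
append 5 → [4, 1, 3, 4, 1, 0, 4, 5]
append xs[-1]+xs[-1] = 5+5 = 10 → [4, 1, 3, 4, 1, 0, 4, 5, 10]

[4, 1, 3, 4, 1, 0, 4, 5, 10]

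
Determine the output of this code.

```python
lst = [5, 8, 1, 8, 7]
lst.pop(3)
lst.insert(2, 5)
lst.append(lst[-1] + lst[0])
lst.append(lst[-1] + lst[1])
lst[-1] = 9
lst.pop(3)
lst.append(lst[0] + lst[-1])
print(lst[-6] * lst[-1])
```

pop(3) removes 8 → [5, 8, 1, 7]
insert 5 at 2 → [5, 8, 5, 1, 7]
append lst[-1]+lst[0] = 7+5 = 12 → [5, 8, 5, 1, 7, 12]
append lst[-1]+lst[1] = 12+8 = 20 → [5, 8, 5, 1, 7, 12, 20]
lst[-1] = 9 → [5, 8, 5, 1, 7, 12, 9]
pop(3) removes 1 → [5, 8, 5, 7, 12, 9]
append lst[0]+lst[-1] = 5+9 = 14 → [5, 8, 5, 7, 12, 9, 14]
lst[-6]*lst[-1] = 8*14 = 112

112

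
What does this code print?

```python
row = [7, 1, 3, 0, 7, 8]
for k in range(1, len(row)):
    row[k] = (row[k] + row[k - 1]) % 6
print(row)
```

k=1: row[1] = (1+7)%6 = 2 → [7, 2, 3, 0, 7, 8]
k=2: row[2] = (3+2)%6 = 5 → [7, 2, 5, 0, 7, 8]
k=3: row[3] = (0+5)%6 = 5 → [7, 2, 5, 5, 7, 8]
k=4: row[4] = (7+5)%6 = 0 → [7, 2, 5, 5, 0, 8]
k=5: row[5] = (8+0)%6 = 2 → [7, 2, 5, 5, 0, 2]

[7, 2, 5, 5, 0, 2]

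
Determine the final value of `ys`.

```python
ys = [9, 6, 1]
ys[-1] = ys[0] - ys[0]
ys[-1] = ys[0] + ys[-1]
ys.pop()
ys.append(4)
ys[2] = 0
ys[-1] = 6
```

[9, 6, 6]

ys[-1] = ys[0]-ys[0] = 9-9 = 0 → [9, 6, 0]
ys[-1] = ys[0]+ys[-1] = 9+0 = 9 → [9, 6, 9]
pop() removes 9 → [9, 6]
append 4 → [9, 6, 4]
ys[2] = 0 → [9, 6, 0]
ys[-1] = 6 → [9, 6, 6]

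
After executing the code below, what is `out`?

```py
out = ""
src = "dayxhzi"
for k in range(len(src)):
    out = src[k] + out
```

k=0: prepend 'd' → 'd'
k=1: prepend 'a' → 'ad'
k=2: prepend 'y' → 'yad'
k=3: prepend 'x' → 'xyad'
k=4: prepend 'h' → 'hxyad'
k=5: prepend 'z' → 'zhxyad'
k=6: prepend 'i' → 'izhxyad'

'izhxyad'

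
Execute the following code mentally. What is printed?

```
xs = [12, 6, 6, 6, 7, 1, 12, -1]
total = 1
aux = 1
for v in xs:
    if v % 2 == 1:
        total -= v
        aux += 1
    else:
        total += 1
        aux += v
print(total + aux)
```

v=12: not odd, total = 1+1 = 2; aux=13
v=6: not odd, total = 2+1 = 3; aux=19
v=6: not odd, total = 3+1 = 4; aux=25
v=6: not odd, total = 4+1 = 5; aux=31
v=7: odd, total = 5-7 = -2; aux=32
v=1: odd, total = (-2)-1 = -3; aux=33
v=12: not odd, total = (-3)+1 = -2; aux=45
v=-1: odd, total = (-2)-(-1) = -1; aux=46
total+aux = (-1)+46 = 45

45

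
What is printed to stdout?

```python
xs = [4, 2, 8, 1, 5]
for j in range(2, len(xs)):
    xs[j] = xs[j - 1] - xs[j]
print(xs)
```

j=2: xs[2] = 2-8 = -6 → [4, 2, -6, 1, 5]
j=3: xs[3] = (-6)-1 = -7 → [4, 2, -6, -7, 5]
j=4: xs[4] = (-7)-5 = -12 → [4, 2, -6, -7, -12]

[4, 2, -6, -7, -12]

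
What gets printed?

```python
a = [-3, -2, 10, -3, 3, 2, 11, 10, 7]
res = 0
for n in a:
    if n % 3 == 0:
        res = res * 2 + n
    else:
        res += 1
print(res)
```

-3

n=-3: %3==0, res = 0*2+(-3) = -3
n=-2: not %3==0, res = (-3)+1 = -2
n=10: not %3==0, res = (-2)+1 = -1
n=-3: %3==0, res = (-1)*2+(-3) = -5
n=3: %3==0, res = (-5)*2+3 = -7
n=2: not %3==0, res = (-7)+1 = -6
n=11: not %3==0, res = (-6)+1 = -5
n=10: not %3==0, res = (-5)+1 = -4
n=7: not %3==0, res = (-4)+1 = -3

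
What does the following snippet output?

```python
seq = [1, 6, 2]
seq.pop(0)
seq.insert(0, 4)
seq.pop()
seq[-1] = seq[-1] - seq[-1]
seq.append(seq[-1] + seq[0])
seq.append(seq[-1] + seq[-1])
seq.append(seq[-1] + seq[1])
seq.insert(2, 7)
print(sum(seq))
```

31

pop(0) removes 1 → [6, 2]
insert 4 at 0 → [4, 6, 2]
pop() removes 2 → [4, 6]
seq[-1] = seq[-1]-seq[-1] = 6-6 = 0 → [4, 0]
append seq[-1]+seq[0] = 0+4 = 4 → [4, 0, 4]
append seq[-1]+seq[-1] = 4+4 = 8 → [4, 0, 4, 8]
append seq[-1]+seq[1] = 8+0 = 8 → [4, 0, 4, 8, 8]
insert 7 at 2 → [4, 0, 7, 4, 8, 8]
sum = 31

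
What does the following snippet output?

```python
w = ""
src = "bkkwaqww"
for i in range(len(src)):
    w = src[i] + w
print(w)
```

i=0: prepend 'b' → 'b'
i=1: prepend 'k' → 'kb'
i=2: prepend 'k' → 'kkb'
i=3: prepend 'w' → 'wkkb'
i=4: prepend 'a' → 'awkkb'
i=5: prepend 'q' → 'qawkkb'
i=6: prepend 'w' → 'wqawkkb'
i=7: prepend 'w' → 'wwqawkkb'

wwqawkkb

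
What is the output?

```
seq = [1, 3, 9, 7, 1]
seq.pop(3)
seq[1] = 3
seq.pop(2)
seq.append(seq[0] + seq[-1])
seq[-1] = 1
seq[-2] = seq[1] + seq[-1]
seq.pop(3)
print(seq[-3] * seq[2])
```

4

pop(3) removes 7 → [1, 3, 9, 1]
seq[1] = 3 → [1, 3, 9, 1]
pop(2) removes 9 → [1, 3, 1]
append seq[0]+seq[-1] = 1+1 = 2 → [1, 3, 1, 2]
seq[-1] = 1 → [1, 3, 1, 1]
seq[-2] = seq[1]+seq[-1] = 3+1 = 4 → [1, 3, 4, 1]
pop(3) removes 1 → [1, 3, 4]
seq[-3]*seq[2] = 1*4 = 4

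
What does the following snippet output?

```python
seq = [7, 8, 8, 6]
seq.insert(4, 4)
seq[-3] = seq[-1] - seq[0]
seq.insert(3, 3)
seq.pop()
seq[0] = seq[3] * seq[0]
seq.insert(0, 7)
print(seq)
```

[7, 21, 8, -3, 3, 6]

insert 4 at 4 → [7, 8, 8, 6, 4]
seq[-3] = seq[-1]-seq[0] = 4-7 = -3 → [7, 8, -3, 6, 4]
insert 3 at 3 → [7, 8, -3, 3, 6, 4]
pop() removes 4 → [7, 8, -3, 3, 6]
seq[0] = seq[3]*seq[0] = 3*7 = 21 → [21, 8, -3, 3, 6]
insert 7 at 0 → [7, 21, 8, -3, 3, 6]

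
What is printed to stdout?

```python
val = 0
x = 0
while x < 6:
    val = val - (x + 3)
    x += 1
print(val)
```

-33

x=0: val = 0-3 = -3
x=1: val = (-3)-4 = -7
x=2: val = (-7)-5 = -12
x=3: val = (-12)-6 = -18
x=4: val = (-18)-7 = -25
x=5: val = (-25)-8 = -33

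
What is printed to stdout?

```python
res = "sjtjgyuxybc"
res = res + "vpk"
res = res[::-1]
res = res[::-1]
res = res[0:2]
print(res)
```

sj

+ 'vpk' → 'sjtjgyuxybcvpk'
reverse → 'kpvcbyxuygjtjs'
reverse → 'sjtjgyuxybcvpk'
slice [0:2] → 'sj'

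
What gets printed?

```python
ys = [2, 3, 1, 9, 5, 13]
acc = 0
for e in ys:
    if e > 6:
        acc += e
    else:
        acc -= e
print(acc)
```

e=2: not >6, acc = 0-2 = -2
e=3: not >6, acc = (-2)-3 = -5
e=1: not >6, acc = (-5)-1 = -6
e=9: >6, acc = (-6)+9 = 3
e=5: not >6, acc = 3-5 = -2
e=13: >6, acc = (-2)+13 = 11

11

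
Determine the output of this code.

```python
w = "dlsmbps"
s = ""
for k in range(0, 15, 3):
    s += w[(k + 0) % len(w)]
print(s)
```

k=0: add w[0]='d' → 'd'
k=3: add w[3]='m' → 'dm'
k=6: add w[6]='s' → 'dms'
k=9: add w[2]='s' → 'dmss'
k=12: add w[5]='p' → 'dmssp'

dmssp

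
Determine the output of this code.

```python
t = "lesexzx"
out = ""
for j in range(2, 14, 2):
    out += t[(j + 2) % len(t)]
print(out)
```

xxeezl

j=2: add t[4]='x' → 'x'
j=4: add t[6]='x' → 'xx'
j=6: add t[1]='e' → 'xxe'
j=8: add t[3]='e' → 'xxee'
j=10: add t[5]='z' → 'xxeez'
j=12: add t[0]='l' → 'xxeezl'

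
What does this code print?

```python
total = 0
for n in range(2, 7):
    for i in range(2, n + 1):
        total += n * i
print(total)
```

245

n=2,i=2: total = 0+4 = 4
n=3,i=2: total = 4+6 = 10
n=3,i=3: total = 10+9 = 19
n=4,i=2: total = 19+8 = 27
n=4,i=3: total = 27+12 = 39
n=4,i=4: total = 39+16 = 55
n=5,i=2: total = 55+10 = 65
n=5,i=3: total = 65+15 = 80
n=5,i=4: total = 80+20 = 100
n=5,i=5: total = 100+25 = 125
n=6,i=2: total = 125+12 = 137
n=6,i=3: total = 137+18 = 155
n=6,i=4: total = 155+24 = 179
n=6,i=5: total = 179+30 = 209
n=6,i=6: total = 209+36 = 245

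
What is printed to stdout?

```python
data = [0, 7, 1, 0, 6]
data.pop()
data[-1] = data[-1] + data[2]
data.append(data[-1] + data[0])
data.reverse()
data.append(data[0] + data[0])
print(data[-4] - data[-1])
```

pop() removes 6 → [0, 7, 1, 0]
data[-1] = data[-1]+data[2] = 0+1 = 1 → [0, 7, 1, 1]
append data[-1]+data[0] = 1+0 = 1 → [0, 7, 1, 1, 1]
reverse → [1, 1, 1, 7, 0]
append data[0]+data[0] = 1+1 = 2 → [1, 1, 1, 7, 0, 2]
data[-4]-data[-1] = 1-2 = -1

-1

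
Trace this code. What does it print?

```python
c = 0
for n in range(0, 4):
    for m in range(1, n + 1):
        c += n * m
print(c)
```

n=1,m=1: c = 0+1 = 1
n=2,m=1: c = 1+2 = 3
n=2,m=2: c = 3+4 = 7
n=3,m=1: c = 7+3 = 10
n=3,m=2: c = 10+6 = 16
n=3,m=3: c = 16+9 = 25

25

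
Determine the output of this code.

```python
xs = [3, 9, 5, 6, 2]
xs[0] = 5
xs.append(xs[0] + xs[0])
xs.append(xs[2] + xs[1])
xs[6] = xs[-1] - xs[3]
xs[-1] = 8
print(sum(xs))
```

45

xs[0] = 5 → [5, 9, 5, 6, 2]
append xs[0]+xs[0] = 5+5 = 10 → [5, 9, 5, 6, 2, 10]
append xs[2]+xs[1] = 5+9 = 14 → [5, 9, 5, 6, 2, 10, 14]
xs[6] = xs[-1]-xs[3] = 14-6 = 8 → [5, 9, 5, 6, 2, 10, 8]
xs[-1] = 8 → [5, 9, 5, 6, 2, 10, 8]
sum = 45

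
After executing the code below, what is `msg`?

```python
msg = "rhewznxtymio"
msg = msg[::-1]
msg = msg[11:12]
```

reverse → 'oimytxnzwehr'
slice [11:12] → 'r'

'r'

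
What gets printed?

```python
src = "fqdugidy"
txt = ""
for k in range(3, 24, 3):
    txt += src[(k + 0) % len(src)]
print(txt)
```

udqgydi

k=3: add src[3]='u' → 'u'
k=6: add src[6]='d' → 'ud'
k=9: add src[1]='q' → 'udq'
k=12: add src[4]='g' → 'udqg'
k=15: add src[7]='y' → 'udqgy'
k=18: add src[2]='d' → 'udqgyd'
k=21: add src[5]='i' → 'udqgydi'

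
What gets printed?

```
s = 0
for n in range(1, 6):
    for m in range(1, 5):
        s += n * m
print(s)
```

150

n=1,m=1: s = 0+1 = 1
n=1,m=2: s = 1+2 = 3
n=1,m=3: s = 3+3 = 6
n=1,m=4: s = 6+4 = 10
n=2,m=1: s = 10+2 = 12
n=2,m=2: s = 12+4 = 16
n=2,m=3: s = 16+6 = 22
n=2,m=4: s = 22+8 = 30
n=3,m=1: s = 30+3 = 33
n=3,m=2: s = 33+6 = 39
n=3,m=3: s = 39+9 = 48
n=3,m=4: s = 48+12 = 60
n=4,m=1: s = 60+4 = 64
n=4,m=2: s = 64+8 = 72
n=4,m=3: s = 72+12 = 84
n=4,m=4: s = 84+16 = 100
n=5,m=1: s = 100+5 = 105
n=5,m=2: s = 105+10 = 115
n=5,m=3: s = 115+15 = 130
n=5,m=4: s = 130+20 = 150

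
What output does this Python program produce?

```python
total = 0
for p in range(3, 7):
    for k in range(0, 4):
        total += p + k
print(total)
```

p=3,k=0: total = 0+3 = 3
p=3,k=1: total = 3+4 = 7
p=3,k=2: total = 7+5 = 12
p=3,k=3: total = 12+6 = 18
p=4,k=0: total = 18+4 = 22
p=4,k=1: total = 22+5 = 27
p=4,k=2: total = 27+6 = 33
p=4,k=3: total = 33+7 = 40
p=5,k=0: total = 40+5 = 45
p=5,k=1: total = 45+6 = 51
p=5,k=2: total = 51+7 = 58
p=5,k=3: total = 58+8 = 66
p=6,k=0: total = 66+6 = 72
p=6,k=1: total = 72+7 = 79
p=6,k=2: total = 79+8 = 87
p=6,k=3: total = 87+9 = 96

96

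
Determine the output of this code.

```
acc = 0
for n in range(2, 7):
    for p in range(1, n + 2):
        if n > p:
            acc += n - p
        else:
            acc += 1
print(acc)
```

45

n=2,p=1: 2>1, acc = 0+1 = 1
n=2,p=2: not 2>2, acc = 1+1 = 2
n=2,p=3: not 2>3, acc = 2+1 = 3
n=3,p=1: 3>1, acc = 3+2 = 5
n=3,p=2: 3>2, acc = 5+1 = 6
n=3,p=3: not 3>3, acc = 6+1 = 7
n=3,p=4: not 3>4, acc = 7+1 = 8
n=4,p=1: 4>1, acc = 8+3 = 11
n=4,p=2: 4>2, acc = 11+2 = 13
n=4,p=3: 4>3, acc = 13+1 = 14
n=4,p=4: not 4>4, acc = 14+1 = 15
n=4,p=5: not 4>5, acc = 15+1 = 16
n=5,p=1: 5>1, acc = 16+4 = 20
n=5,p=2: 5>2, acc = 20+3 = 23
n=5,p=3: 5>3, acc = 23+2 = 25
n=5,p=4: 5>4, acc = 25+1 = 26
n=5,p=5: not 5>5, acc = 26+1 = 27
n=5,p=6: not 5>6, acc = 27+1 = 28
n=6,p=1: 6>1, acc = 28+5 = 33
n=6,p=2: 6>2, acc = 33+4 = 37
n=6,p=3: 6>3, acc = 37+3 = 40
n=6,p=4: 6>4, acc = 40+2 = 42
n=6,p=5: 6>5, acc = 42+1 = 43
n=6,p=6: not 6>6, acc = 43+1 = 44
n=6,p=7: not 6>7, acc = 44+1 = 45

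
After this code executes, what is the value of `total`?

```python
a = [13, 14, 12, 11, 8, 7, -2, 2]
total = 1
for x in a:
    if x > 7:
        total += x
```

x=13: >7, total = 1+13 = 14
x=14: >7, total = 14+14 = 28
x=12: >7, total = 28+12 = 40
x=11: >7, total = 40+11 = 51
x=8: >7, total = 51+8 = 59
x=7: not >7
x=-2: not >7
x=2: not >7

59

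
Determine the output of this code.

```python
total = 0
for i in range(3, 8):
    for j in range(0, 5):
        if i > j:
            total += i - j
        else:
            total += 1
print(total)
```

79

i=3,j=0: 3>0, total = 0+3 = 3
i=3,j=1: 3>1, total = 3+2 = 5
i=3,j=2: 3>2, total = 5+1 = 6
i=3,j=3: not 3>3, total = 6+1 = 7
i=3,j=4: not 3>4, total = 7+1 = 8
i=4,j=0: 4>0, total = 8+4 = 12
i=4,j=1: 4>1, total = 12+3 = 15
i=4,j=2: 4>2, total = 15+2 = 17
i=4,j=3: 4>3, total = 17+1 = 18
i=4,j=4: not 4>4, total = 18+1 = 19
i=5,j=0: 5>0, total = 19+5 = 24
i=5,j=1: 5>1, total = 24+4 = 28
i=5,j=2: 5>2, total = 28+3 = 31
i=5,j=3: 5>3, total = 31+2 = 33
i=5,j=4: 5>4, total = 33+1 = 34
i=6,j=0: 6>0, total = 34+6 = 40
i=6,j=1: 6>1, total = 40+5 = 45
i=6,j=2: 6>2, total = 45+4 = 49
i=6,j=3: 6>3, total = 49+3 = 52
i=6,j=4: 6>4, total = 52+2 = 54
i=7,j=0: 7>0, total = 54+7 = 61
i=7,j=1: 7>1, total = 61+6 = 67
i=7,j=2: 7>2, total = 67+5 = 72
i=7,j=3: 7>3, total = 72+4 = 76
i=7,j=4: 7>4, total = 76+3 = 79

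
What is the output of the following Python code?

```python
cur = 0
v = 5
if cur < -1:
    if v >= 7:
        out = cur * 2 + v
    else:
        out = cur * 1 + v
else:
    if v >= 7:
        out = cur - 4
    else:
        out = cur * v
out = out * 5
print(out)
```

0

cur=0, v=5
cur < -1 is False; v >= 7 is False
→ out = cur * v = 0
out = 0*5 = 0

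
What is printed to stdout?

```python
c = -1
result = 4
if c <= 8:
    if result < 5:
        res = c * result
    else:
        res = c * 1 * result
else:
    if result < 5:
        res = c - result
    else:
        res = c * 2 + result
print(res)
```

-4

c=-1, result=4
c <= 8 is True; result < 5 is True
→ res = c * result = -4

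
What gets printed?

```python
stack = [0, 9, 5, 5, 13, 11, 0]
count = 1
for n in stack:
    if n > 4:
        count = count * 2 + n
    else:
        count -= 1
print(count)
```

n=0: not >4, count = 1-1 = 0
n=9: >4, count = 0*2+9 = 9
n=5: >4, count = 9*2+5 = 23
n=5: >4, count = 23*2+5 = 51
n=13: >4, count = 51*2+13 = 115
n=11: >4, count = 115*2+11 = 241
n=0: not >4, count = 241-1 = 240

240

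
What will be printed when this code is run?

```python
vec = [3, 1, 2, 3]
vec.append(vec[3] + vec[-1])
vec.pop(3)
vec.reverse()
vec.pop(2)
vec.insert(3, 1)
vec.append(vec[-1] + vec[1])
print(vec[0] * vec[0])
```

36

append vec[3]+vec[-1] = 3+3 = 6 → [3, 1, 2, 3, 6]
pop(3) removes 3 → [3, 1, 2, 6]
reverse → [6, 2, 1, 3]
pop(2) removes 1 → [6, 2, 3]
insert 1 at 3 → [6, 2, 3, 1]
append vec[-1]+vec[1] = 1+2 = 3 → [6, 2, 3, 1, 3]
vec[0]*vec[0] = 6*6 = 36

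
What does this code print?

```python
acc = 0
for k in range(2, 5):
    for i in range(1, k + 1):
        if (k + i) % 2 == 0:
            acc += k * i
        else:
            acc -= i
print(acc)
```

33

k=2,i=1: odd sum, acc = 0-1 = -1
k=2,i=2: even sum, acc = (-1)+4 = 3
k=3,i=1: even sum, acc = 3+3 = 6
k=3,i=2: odd sum, acc = 6-2 = 4
k=3,i=3: even sum, acc = 4+9 = 13
k=4,i=1: odd sum, acc = 13-1 = 12
k=4,i=2: even sum, acc = 12+8 = 20
k=4,i=3: odd sum, acc = 20-3 = 17
k=4,i=4: even sum, acc = 17+16 = 33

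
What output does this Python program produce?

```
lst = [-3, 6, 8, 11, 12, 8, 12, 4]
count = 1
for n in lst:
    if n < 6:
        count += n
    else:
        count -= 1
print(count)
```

-4

n=-3: <6, count = 1+(-3) = -2
n=6: not <6, count = (-2)-1 = -3
n=8: not <6, count = (-3)-1 = -4
n=11: not <6, count = (-4)-1 = -5
n=12: not <6, count = (-5)-1 = -6
n=8: not <6, count = (-6)-1 = -7
n=12: not <6, count = (-7)-1 = -8
n=4: <6, count = (-8)+4 = -4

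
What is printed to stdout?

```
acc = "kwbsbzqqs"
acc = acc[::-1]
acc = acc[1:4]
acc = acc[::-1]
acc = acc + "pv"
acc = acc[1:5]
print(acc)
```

qqpv

reverse → 'sqqzbsbwk'
slice [1:4] → 'qqz'
reverse → 'zqq'
+ 'pv' → 'zqqpv'
slice [1:5] → 'qqpv'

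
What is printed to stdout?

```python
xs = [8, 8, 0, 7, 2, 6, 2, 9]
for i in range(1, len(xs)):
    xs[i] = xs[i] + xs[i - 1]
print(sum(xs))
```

i=1: xs[1] = 8+8 = 16 → [8, 16, 0, 7, 2, 6, 2, 9]
i=2: xs[2] = 0+16 = 16 → [8, 16, 16, 7, 2, 6, 2, 9]
i=3: xs[3] = 7+16 = 23 → [8, 16, 16, 23, 2, 6, 2, 9]
i=4: xs[4] = 2+23 = 25 → [8, 16, 16, 23, 25, 6, 2, 9]
i=5: xs[5] = 6+25 = 31 → [8, 16, 16, 23, 25, 31, 2, 9]
i=6: xs[6] = 2+31 = 33 → [8, 16, 16, 23, 25, 31, 33, 9]
i=7: xs[7] = 9+33 = 42 → [8, 16, 16, 23, 25, 31, 33, 42]
sum = 194

194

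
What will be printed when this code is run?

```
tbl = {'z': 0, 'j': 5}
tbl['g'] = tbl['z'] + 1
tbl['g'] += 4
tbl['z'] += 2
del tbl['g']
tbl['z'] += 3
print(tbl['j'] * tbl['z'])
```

tbl['g'] = tbl['z']+1 = 1 → {'z': 0, 'j': 5, 'g': 1}
tbl['g'] = 1+4 = 5 → {'z': 0, 'j': 5, 'g': 5}
tbl['z'] = 0+2 = 2 → {'z': 2, 'j': 5, 'g': 5}
del 'g' → {'z': 2, 'j': 5}
tbl['z'] = 2+3 = 5 → {'z': 5, 'j': 5}
tbl['j']*tbl['z'] = 5*5 = 25

25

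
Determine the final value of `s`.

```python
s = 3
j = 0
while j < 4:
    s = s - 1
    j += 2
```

j=0: s = 3-1 = 2
j=2: s = 2-1 = 1

1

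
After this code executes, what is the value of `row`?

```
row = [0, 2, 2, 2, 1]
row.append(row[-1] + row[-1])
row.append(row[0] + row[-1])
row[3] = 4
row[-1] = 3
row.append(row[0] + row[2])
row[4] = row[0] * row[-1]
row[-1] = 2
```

append row[-1]+row[-1] = 1+1 = 2 → [0, 2, 2, 2, 1, 2]
append row[0]+row[-1] = 0+2 = 2 → [0, 2, 2, 2, 1, 2, 2]
row[3] = 4 → [0, 2, 2, 4, 1, 2, 2]
row[-1] = 3 → [0, 2, 2, 4, 1, 2, 3]
append row[0]+row[2] = 0+2 = 2 → [0, 2, 2, 4, 1, 2, 3, 2]
row[4] = row[0]*row[-1] = 0*2 = 0 → [0, 2, 2, 4, 0, 2, 3, 2]
row[-1] = 2 → [0, 2, 2, 4, 0, 2, 3, 2]

[0, 2, 2, 4, 0, 2, 3, 2]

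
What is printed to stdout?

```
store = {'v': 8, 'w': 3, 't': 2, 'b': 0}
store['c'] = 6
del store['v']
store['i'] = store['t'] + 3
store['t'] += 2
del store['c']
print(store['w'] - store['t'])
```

-1

store['c'] = 6 → {'v': 8, 'w': 3, 't': 2, 'b': 0, 'c': 6}
del 'v' → {'w': 3, 't': 2, 'b': 0, 'c': 6}
store['i'] = store['t']+3 = 5 → {'w': 3, 't': 2, 'b': 0, 'c': 6, 'i': 5}
store['t'] = 2+2 = 4 → {'w': 3, 't': 4, 'b': 0, 'c': 6, 'i': 5}
del 'c' → {'w': 3, 't': 4, 'b': 0, 'i': 5}
store['w']-store['t'] = 3-4 = -1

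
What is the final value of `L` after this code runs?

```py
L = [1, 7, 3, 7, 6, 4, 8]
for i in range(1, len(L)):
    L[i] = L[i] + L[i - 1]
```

i=1: L[1] = 7+1 = 8 → [1, 8, 3, 7, 6, 4, 8]
i=2: L[2] = 3+8 = 11 → [1, 8, 11, 7, 6, 4, 8]
i=3: L[3] = 7+11 = 18 → [1, 8, 11, 18, 6, 4, 8]
i=4: L[4] = 6+18 = 24 → [1, 8, 11, 18, 24, 4, 8]
i=5: L[5] = 4+24 = 28 → [1, 8, 11, 18, 24, 28, 8]
i=6: L[6] = 8+28 = 36 → [1, 8, 11, 18, 24, 28, 36]

[1, 8, 11, 18, 24, 28, 36]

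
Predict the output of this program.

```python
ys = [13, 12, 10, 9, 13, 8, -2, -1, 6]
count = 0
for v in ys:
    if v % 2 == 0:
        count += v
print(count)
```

34

v=13: not even
v=12: even, count = 0+12 = 12
v=10: even, count = 12+10 = 22
v=9: not even
v=13: not even
v=8: even, count = 22+8 = 30
v=-2: even, count = 30+(-2) = 28
v=-1: not even
v=6: even, count = 28+6 = 34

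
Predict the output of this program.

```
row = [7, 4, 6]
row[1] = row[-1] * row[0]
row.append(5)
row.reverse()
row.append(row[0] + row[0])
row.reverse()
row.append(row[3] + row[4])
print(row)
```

row[1] = row[-1]*row[0] = 6*7 = 42 → [7, 42, 6]
append 5 → [7, 42, 6, 5]
reverse → [5, 6, 42, 7]
append row[0]+row[0] = 5+5 = 10 → [5, 6, 42, 7, 10]
reverse → [10, 7, 42, 6, 5]
append row[3]+row[4] = 6+5 = 11 → [10, 7, 42, 6, 5, 11]

[10, 7, 42, 6, 5, 11]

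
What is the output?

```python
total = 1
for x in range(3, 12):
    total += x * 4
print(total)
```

x=3: total = 1+3*4 = 13
x=4: total = 13+4*4 = 29
x=5: total = 29+5*4 = 49
x=6: total = 49+6*4 = 73
x=7: total = 73+7*4 = 101
x=8: total = 101+8*4 = 133
x=9: total = 133+9*4 = 169
x=10: total = 169+10*4 = 209
x=11: total = 209+11*4 = 253

253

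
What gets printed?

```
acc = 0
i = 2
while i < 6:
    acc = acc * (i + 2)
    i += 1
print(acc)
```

i=2: acc = 0*4 = 0
i=3: acc = 0*5 = 0
i=4: acc = 0*6 = 0
i=5: acc = 0*7 = 0

0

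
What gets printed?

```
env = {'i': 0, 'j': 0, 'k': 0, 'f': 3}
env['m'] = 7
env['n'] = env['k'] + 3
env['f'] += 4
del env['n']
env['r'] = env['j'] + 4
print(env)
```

{'i': 0, 'j': 0, 'k': 0, 'f': 7, 'm': 7, 'r': 4}

env['m'] = 7 → {'i': 0, 'j': 0, 'k': 0, 'f': 3, 'm': 7}
env['n'] = env['k']+3 = 3 → {'i': 0, 'j': 0, 'k': 0, 'f': 3, 'm': 7, 'n': 3}
env['f'] = 3+4 = 7 → {'i': 0, 'j': 0, 'k': 0, 'f': 7, 'm': 7, 'n': 3}
del 'n' → {'i': 0, 'j': 0, 'k': 0, 'f': 7, 'm': 7}
env['r'] = env['j']+4 = 4 → {'i': 0, 'j': 0, 'k': 0, 'f': 7, 'm': 7, 'r': 4}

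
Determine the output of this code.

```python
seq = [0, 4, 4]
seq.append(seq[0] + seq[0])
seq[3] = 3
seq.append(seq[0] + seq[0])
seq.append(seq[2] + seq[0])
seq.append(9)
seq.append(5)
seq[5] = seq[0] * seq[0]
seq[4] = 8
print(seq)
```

append seq[0]+seq[0] = 0+0 = 0 → [0, 4, 4, 0]
seq[3] = 3 → [0, 4, 4, 3]
append seq[0]+seq[0] = 0+0 = 0 → [0, 4, 4, 3, 0]
append seq[2]+seq[0] = 4+0 = 4 → [0, 4, 4, 3, 0, 4]
append 9 → [0, 4, 4, 3, 0, 4, 9]
append 5 → [0, 4, 4, 3, 0, 4, 9, 5]
seq[5] = seq[0]*seq[0] = 0*0 = 0 → [0, 4, 4, 3, 0, 0, 9, 5]
seq[4] = 8 → [0, 4, 4, 3, 8, 0, 9, 5]

[0, 4, 4, 3, 8, 0, 9, 5]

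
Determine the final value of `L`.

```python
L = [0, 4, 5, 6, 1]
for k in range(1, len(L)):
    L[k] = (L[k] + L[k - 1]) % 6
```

k=1: L[1] = (4+0)%6 = 4 → [0, 4, 5, 6, 1]
k=2: L[2] = (5+4)%6 = 3 → [0, 4, 3, 6, 1]
k=3: L[3] = (6+3)%6 = 3 → [0, 4, 3, 3, 1]
k=4: L[4] = (1+3)%6 = 4 → [0, 4, 3, 3, 4]

[0, 4, 3, 3, 4]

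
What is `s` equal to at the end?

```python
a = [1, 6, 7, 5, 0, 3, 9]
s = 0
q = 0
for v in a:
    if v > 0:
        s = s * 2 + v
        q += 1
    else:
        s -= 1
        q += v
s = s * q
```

v=1: >0, s = 0*2+1 = 1; q=1
v=6: >0, s = 1*2+6 = 8; q=2
v=7: >0, s = 8*2+7 = 23; q=3
v=5: >0, s = 23*2+5 = 51; q=4
v=0: not >0, s = 51-1 = 50; q=4
v=3: >0, s = 50*2+3 = 103; q=5
v=9: >0, s = 103*2+9 = 215; q=6
s*q = 215*6 = 1290

1290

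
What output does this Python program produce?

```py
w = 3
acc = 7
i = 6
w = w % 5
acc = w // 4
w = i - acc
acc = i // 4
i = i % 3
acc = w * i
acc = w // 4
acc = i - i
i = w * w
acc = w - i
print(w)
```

w = 3%5 = 3
acc = 3//4 = 0
w = 6-0 = 6
acc = 6//4 = 1
i = 6%3 = 0
acc = 6*0 = 0
acc = 6//4 = 1
acc = 0-0 = 0
i = 6*6 = 36
acc = 6-36 = -30

6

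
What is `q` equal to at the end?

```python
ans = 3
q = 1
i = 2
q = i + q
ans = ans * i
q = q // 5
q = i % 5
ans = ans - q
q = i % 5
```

q = 2+1 = 3
ans = 3*2 = 6
q = 3//5 = 0
q = 2%5 = 2
ans = 6-2 = 4
q = 2%5 = 2

2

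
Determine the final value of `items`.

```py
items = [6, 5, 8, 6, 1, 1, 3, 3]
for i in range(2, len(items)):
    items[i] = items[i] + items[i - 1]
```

i=2: items[2] = 8+5 = 13 → [6, 5, 13, 6, 1, 1, 3, 3]
i=3: items[3] = 6+13 = 19 → [6, 5, 13, 19, 1, 1, 3, 3]
i=4: items[4] = 1+19 = 20 → [6, 5, 13, 19, 20, 1, 3, 3]
i=5: items[5] = 1+20 = 21 → [6, 5, 13, 19, 20, 21, 3, 3]
i=6: items[6] = 3+21 = 24 → [6, 5, 13, 19, 20, 21, 24, 3]
i=7: items[7] = 3+24 = 27 → [6, 5, 13, 19, 20, 21, 24, 27]

[6, 5, 13, 19, 20, 21, 24, 27]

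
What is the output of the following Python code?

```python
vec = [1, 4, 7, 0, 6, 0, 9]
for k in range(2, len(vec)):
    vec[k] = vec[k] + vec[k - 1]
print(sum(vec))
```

87

k=2: vec[2] = 7+4 = 11 → [1, 4, 11, 0, 6, 0, 9]
k=3: vec[3] = 0+11 = 11 → [1, 4, 11, 11, 6, 0, 9]
k=4: vec[4] = 6+11 = 17 → [1, 4, 11, 11, 17, 0, 9]
k=5: vec[5] = 0+17 = 17 → [1, 4, 11, 11, 17, 17, 9]
k=6: vec[6] = 9+17 = 26 → [1, 4, 11, 11, 17, 17, 26]
sum = 87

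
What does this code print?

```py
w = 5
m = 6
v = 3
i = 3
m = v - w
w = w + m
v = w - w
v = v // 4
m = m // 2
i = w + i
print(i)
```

m = 3-5 = -2
w = 5+(-2) = 3
v = 3-3 = 0
v = 0//4 = 0
m = (-2)//2 = -1
i = 3+3 = 6

6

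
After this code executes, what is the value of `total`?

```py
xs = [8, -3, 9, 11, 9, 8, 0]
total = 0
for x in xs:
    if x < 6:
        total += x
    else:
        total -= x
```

-48

x=8: not <6, total = 0-8 = -8
x=-3: <6, total = (-8)+(-3) = -11
x=9: not <6, total = (-11)-9 = -20
x=11: not <6, total = (-20)-11 = -31
x=9: not <6, total = (-31)-9 = -40
x=8: not <6, total = (-40)-8 = -48
x=0: <6, total = (-48)+0 = -48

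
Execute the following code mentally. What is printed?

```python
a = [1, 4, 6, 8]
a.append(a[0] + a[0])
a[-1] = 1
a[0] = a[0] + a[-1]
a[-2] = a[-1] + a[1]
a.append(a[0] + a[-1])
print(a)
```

append a[0]+a[0] = 1+1 = 2 → [1, 4, 6, 8, 2]
a[-1] = 1 → [1, 4, 6, 8, 1]
a[0] = a[0]+a[-1] = 1+1 = 2 → [2, 4, 6, 8, 1]
a[-2] = a[-1]+a[1] = 1+4 = 5 → [2, 4, 6, 5, 1]
append a[0]+a[-1] = 2+1 = 3 → [2, 4, 6, 5, 1, 3]

[2, 4, 6, 5, 1, 3]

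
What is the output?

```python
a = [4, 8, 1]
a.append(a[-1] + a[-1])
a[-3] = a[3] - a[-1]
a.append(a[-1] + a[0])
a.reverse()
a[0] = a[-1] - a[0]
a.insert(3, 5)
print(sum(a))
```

append a[-1]+a[-1] = 1+1 = 2 → [4, 8, 1, 2]
a[-3] = a[3]-a[-1] = 2-2 = 0 → [4, 0, 1, 2]
append a[-1]+a[0] = 2+4 = 6 → [4, 0, 1, 2, 6]
reverse → [6, 2, 1, 0, 4]
a[0] = a[-1]-a[0] = 4-6 = -2 → [-2, 2, 1, 0, 4]
insert 5 at 3 → [-2, 2, 1, 5, 0, 4]
sum = 10

10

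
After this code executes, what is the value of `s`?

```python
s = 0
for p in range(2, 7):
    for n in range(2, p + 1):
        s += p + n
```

p=2,n=2: s = 0+4 = 4
p=3,n=2: s = 4+5 = 9
p=3,n=3: s = 9+6 = 15
p=4,n=2: s = 15+6 = 21
p=4,n=3: s = 21+7 = 28
p=4,n=4: s = 28+8 = 36
p=5,n=2: s = 36+7 = 43
p=5,n=3: s = 43+8 = 51
p=5,n=4: s = 51+9 = 60
p=5,n=5: s = 60+10 = 70
p=6,n=2: s = 70+8 = 78
p=6,n=3: s = 78+9 = 87
p=6,n=4: s = 87+10 = 97
p=6,n=5: s = 97+11 = 108
p=6,n=6: s = 108+12 = 120

120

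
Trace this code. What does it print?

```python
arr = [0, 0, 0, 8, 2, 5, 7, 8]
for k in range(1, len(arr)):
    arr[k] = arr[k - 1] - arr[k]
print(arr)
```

k=1: arr[1] = 0-0 = 0 → [0, 0, 0, 8, 2, 5, 7, 8]
k=2: arr[2] = 0-0 = 0 → [0, 0, 0, 8, 2, 5, 7, 8]
k=3: arr[3] = 0-8 = -8 → [0, 0, 0, -8, 2, 5, 7, 8]
k=4: arr[4] = (-8)-2 = -10 → [0, 0, 0, -8, -10, 5, 7, 8]
k=5: arr[5] = (-10)-5 = -15 → [0, 0, 0, -8, -10, -15, 7, 8]
k=6: arr[6] = (-15)-7 = -22 → [0, 0, 0, -8, -10, -15, -22, 8]
k=7: arr[7] = (-22)-8 = -30 → [0, 0, 0, -8, -10, -15, -22, -30]

[0, 0, 0, -8, -10, -15, -22, -30]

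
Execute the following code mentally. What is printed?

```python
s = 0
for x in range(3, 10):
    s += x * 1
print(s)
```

42

x=3: s = 0+3*1 = 3
x=4: s = 3+4*1 = 7
x=5: s = 7+5*1 = 12
x=6: s = 12+6*1 = 18
x=7: s = 18+7*1 = 25
x=8: s = 25+8*1 = 33
x=9: s = 33+9*1 = 42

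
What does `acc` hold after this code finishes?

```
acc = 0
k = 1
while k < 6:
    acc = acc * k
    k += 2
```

k=1: acc = 0*1 = 0
k=3: acc = 0*3 = 0
k=5: acc = 0*5 = 0

0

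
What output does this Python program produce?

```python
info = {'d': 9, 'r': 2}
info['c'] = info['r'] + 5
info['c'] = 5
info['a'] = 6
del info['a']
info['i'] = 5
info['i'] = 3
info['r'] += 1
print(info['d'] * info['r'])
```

info['c'] = info['r']+5 = 7 → {'d': 9, 'r': 2, 'c': 7}
info['c'] = 5 → {'d': 9, 'r': 2, 'c': 5}
info['a'] = 6 → {'d': 9, 'r': 2, 'c': 5, 'a': 6}
del 'a' → {'d': 9, 'r': 2, 'c': 5}
info['i'] = 5 → {'d': 9, 'r': 2, 'c': 5, 'i': 5}
info['i'] = 3 → {'d': 9, 'r': 2, 'c': 5, 'i': 3}
info['r'] = 2+1 = 3 → {'d': 9, 'r': 3, 'c': 5, 'i': 3}
info['d']*info['r'] = 9*3 = 27

27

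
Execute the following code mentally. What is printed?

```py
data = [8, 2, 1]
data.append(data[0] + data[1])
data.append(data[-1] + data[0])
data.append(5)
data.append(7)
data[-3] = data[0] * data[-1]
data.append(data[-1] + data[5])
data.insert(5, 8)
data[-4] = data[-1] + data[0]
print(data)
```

append data[0]+data[1] = 8+2 = 10 → [8, 2, 1, 10]
append data[-1]+data[0] = 10+8 = 18 → [8, 2, 1, 10, 18]
append 5 → [8, 2, 1, 10, 18, 5]
append 7 → [8, 2, 1, 10, 18, 5, 7]
data[-3] = data[0]*data[-1] = 8*7 = 56 → [8, 2, 1, 10, 56, 5, 7]
append data[-1]+data[5] = 7+5 = 12 → [8, 2, 1, 10, 56, 5, 7, 12]
insert 8 at 5 → [8, 2, 1, 10, 56, 8, 5, 7, 12]
data[-4] = data[-1]+data[0] = 12+8 = 20 → [8, 2, 1, 10, 56, 20, 5, 7, 12]

[8, 2, 1, 10, 56, 20, 5, 7, 12]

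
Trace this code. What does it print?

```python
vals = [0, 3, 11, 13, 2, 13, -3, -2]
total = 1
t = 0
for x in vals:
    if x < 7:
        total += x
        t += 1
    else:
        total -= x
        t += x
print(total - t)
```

-78

x=0: <7, total = 1+0 = 1; t=1
x=3: <7, total = 1+3 = 4; t=2
x=11: not <7, total = 4-11 = -7; t=13
x=13: not <7, total = (-7)-13 = -20; t=26
x=2: <7, total = (-20)+2 = -18; t=27
x=13: not <7, total = (-18)-13 = -31; t=40
x=-3: <7, total = (-31)+(-3) = -34; t=41
x=-2: <7, total = (-34)+(-2) = -36; t=42
total-t = (-36)-42 = -78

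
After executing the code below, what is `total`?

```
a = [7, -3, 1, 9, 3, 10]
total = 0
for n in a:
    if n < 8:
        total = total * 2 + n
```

n=7: <8, total = 0*2+7 = 7
n=-3: <8, total = 7*2+(-3) = 11
n=1: <8, total = 11*2+1 = 23
n=9: not <8
n=3: <8, total = 23*2+3 = 49
n=10: not <8

49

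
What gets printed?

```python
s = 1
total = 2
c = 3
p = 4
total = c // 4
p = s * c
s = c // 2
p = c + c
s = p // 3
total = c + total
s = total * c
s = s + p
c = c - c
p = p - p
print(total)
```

3

total = 3//4 = 0
p = 1*3 = 3
s = 3//2 = 1
p = 3+3 = 6
s = 6//3 = 2
total = 3+0 = 3
s = 3*3 = 9
s = 9+6 = 15
c = 3-3 = 0
p = 6-6 = 0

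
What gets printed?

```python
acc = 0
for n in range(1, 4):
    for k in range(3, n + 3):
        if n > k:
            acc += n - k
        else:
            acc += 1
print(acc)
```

6

n=1,k=3: not 1>3, acc = 0+1 = 1
n=2,k=3: not 2>3, acc = 1+1 = 2
n=2,k=4: not 2>4, acc = 2+1 = 3
n=3,k=3: not 3>3, acc = 3+1 = 4
n=3,k=4: not 3>4, acc = 4+1 = 5
n=3,k=5: not 3>5, acc = 5+1 = 6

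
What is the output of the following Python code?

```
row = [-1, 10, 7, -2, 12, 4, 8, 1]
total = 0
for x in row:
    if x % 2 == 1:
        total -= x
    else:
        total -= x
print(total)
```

x=-1: odd, total = 0-(-1) = 1
x=10: not odd, total = 1-10 = -9
x=7: odd, total = (-9)-7 = -16
x=-2: not odd, total = (-16)-(-2) = -14
x=12: not odd, total = (-14)-12 = -26
x=4: not odd, total = (-26)-4 = -30
x=8: not odd, total = (-30)-8 = -38
x=1: odd, total = (-38)-1 = -39

-39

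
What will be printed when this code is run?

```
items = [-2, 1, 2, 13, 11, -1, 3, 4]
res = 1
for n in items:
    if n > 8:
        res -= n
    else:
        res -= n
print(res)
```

n=-2: not >8, res = 1-(-2) = 3
n=1: not >8, res = 3-1 = 2
n=2: not >8, res = 2-2 = 0
n=13: >8, res = 0-13 = -13
n=11: >8, res = (-13)-11 = -24
n=-1: not >8, res = (-24)-(-1) = -23
n=3: not >8, res = (-23)-3 = -26
n=4: not >8, res = (-26)-4 = -30

-30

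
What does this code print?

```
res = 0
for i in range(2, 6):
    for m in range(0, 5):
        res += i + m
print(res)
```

110

i=2,m=0: res = 0+2 = 2
i=2,m=1: res = 2+3 = 5
i=2,m=2: res = 5+4 = 9
i=2,m=3: res = 9+5 = 14
i=2,m=4: res = 14+6 = 20
i=3,m=0: res = 20+3 = 23
i=3,m=1: res = 23+4 = 27
i=3,m=2: res = 27+5 = 32
i=3,m=3: res = 32+6 = 38
i=3,m=4: res = 38+7 = 45
i=4,m=0: res = 45+4 = 49
i=4,m=1: res = 49+5 = 54
i=4,m=2: res = 54+6 = 60
i=4,m=3: res = 60+7 = 67
i=4,m=4: res = 67+8 = 75
i=5,m=0: res = 75+5 = 80
i=5,m=1: res = 80+6 = 86
i=5,m=2: res = 86+7 = 93
i=5,m=3: res = 93+8 = 101
i=5,m=4: res = 101+9 = 110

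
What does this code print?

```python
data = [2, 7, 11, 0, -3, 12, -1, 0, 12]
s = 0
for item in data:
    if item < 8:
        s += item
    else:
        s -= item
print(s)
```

item=2: <8, s = 0+2 = 2
item=7: <8, s = 2+7 = 9
item=11: not <8, s = 9-11 = -2
item=0: <8, s = (-2)+0 = -2
item=-3: <8, s = (-2)+(-3) = -5
item=12: not <8, s = (-5)-12 = -17
item=-1: <8, s = (-17)+(-1) = -18
item=0: <8, s = (-18)+0 = -18
item=12: not <8, s = (-18)-12 = -30

-30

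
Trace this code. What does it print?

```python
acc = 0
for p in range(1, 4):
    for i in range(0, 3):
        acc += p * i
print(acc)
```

18

p=1,i=0: acc = 0+0 = 0
p=1,i=1: acc = 0+1 = 1
p=1,i=2: acc = 1+2 = 3
p=2,i=0: acc = 3+0 = 3
p=2,i=1: acc = 3+2 = 5
p=2,i=2: acc = 5+4 = 9
p=3,i=0: acc = 9+0 = 9
p=3,i=1: acc = 9+3 = 12
p=3,i=2: acc = 12+6 = 18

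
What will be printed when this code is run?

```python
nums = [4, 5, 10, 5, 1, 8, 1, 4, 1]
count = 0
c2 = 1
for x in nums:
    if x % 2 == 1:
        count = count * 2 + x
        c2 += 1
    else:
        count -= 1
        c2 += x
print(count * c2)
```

x=4: not odd, count = 0-1 = -1; c2=5
x=5: odd, count = (-1)*2+5 = 3; c2=6
x=10: not odd, count = 3-1 = 2; c2=16
x=5: odd, count = 2*2+5 = 9; c2=17
x=1: odd, count = 9*2+1 = 19; c2=18
x=8: not odd, count = 19-1 = 18; c2=26
x=1: odd, count = 18*2+1 = 37; c2=27
x=4: not odd, count = 37-1 = 36; c2=31
x=1: odd, count = 36*2+1 = 73; c2=32
count*c2 = 73*32 = 2336

2336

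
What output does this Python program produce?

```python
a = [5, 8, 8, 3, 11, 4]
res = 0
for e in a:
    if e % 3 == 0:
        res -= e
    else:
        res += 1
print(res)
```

e=5: not %3==0, res = 0+1 = 1
e=8: not %3==0, res = 1+1 = 2
e=8: not %3==0, res = 2+1 = 3
e=3: %3==0, res = 3-3 = 0
e=11: not %3==0, res = 0+1 = 1
e=4: not %3==0, res = 1+1 = 2

2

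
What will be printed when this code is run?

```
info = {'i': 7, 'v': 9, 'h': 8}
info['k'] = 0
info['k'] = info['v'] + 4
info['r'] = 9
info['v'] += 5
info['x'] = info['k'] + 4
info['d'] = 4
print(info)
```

info['k'] = 0 → {'i': 7, 'v': 9, 'h': 8, 'k': 0}
info['k'] = info['v']+4 = 13 → {'i': 7, 'v': 9, 'h': 8, 'k': 13}
info['r'] = 9 → {'i': 7, 'v': 9, 'h': 8, 'k': 13, 'r': 9}
info['v'] = 9+5 = 14 → {'i': 7, 'v': 14, 'h': 8, 'k': 13, 'r': 9}
info['x'] = info['k']+4 = 17 → {'i': 7, 'v': 14, 'h': 8, 'k': 13, 'r': 9, 'x': 17}
info['d'] = 4 → {'i': 7, 'v': 14, 'h': 8, 'k': 13, 'r': 9, 'x': 17, 'd': 4}

{'i': 7, 'v': 14, 'h': 8, 'k': 13, 'r': 9, 'x': 17, 'd': 4}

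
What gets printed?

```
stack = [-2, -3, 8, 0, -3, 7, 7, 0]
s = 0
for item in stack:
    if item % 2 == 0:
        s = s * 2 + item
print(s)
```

16

item=-2: even, s = 0*2+(-2) = -2
item=-3: not even
item=8: even, s = (-2)*2+8 = 4
item=0: even, s = 4*2+0 = 8
item=-3: not even
item=7: not even
item=7: not even
item=0: even, s = 8*2+0 = 16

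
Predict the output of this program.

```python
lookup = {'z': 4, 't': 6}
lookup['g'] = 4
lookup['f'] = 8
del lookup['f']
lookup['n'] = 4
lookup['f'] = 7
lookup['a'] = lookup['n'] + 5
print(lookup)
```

{'z': 4, 't': 6, 'g': 4, 'n': 4, 'f': 7, 'a': 9}

lookup['g'] = 4 → {'z': 4, 't': 6, 'g': 4}
lookup['f'] = 8 → {'z': 4, 't': 6, 'g': 4, 'f': 8}
del 'f' → {'z': 4, 't': 6, 'g': 4}
lookup['n'] = 4 → {'z': 4, 't': 6, 'g': 4, 'n': 4}
lookup['f'] = 7 → {'z': 4, 't': 6, 'g': 4, 'n': 4, 'f': 7}
lookup['a'] = lookup['n']+5 = 9 → {'z': 4, 't': 6, 'g': 4, 'n': 4, 'f': 7, 'a': 9}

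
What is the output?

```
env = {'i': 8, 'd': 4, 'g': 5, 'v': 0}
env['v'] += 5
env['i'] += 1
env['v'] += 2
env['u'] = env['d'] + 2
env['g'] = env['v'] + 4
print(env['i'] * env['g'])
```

env['v'] = 0+5 = 5 → {'i': 8, 'd': 4, 'g': 5, 'v': 5}
env['i'] = 8+1 = 9 → {'i': 9, 'd': 4, 'g': 5, 'v': 5}
env['v'] = 5+2 = 7 → {'i': 9, 'd': 4, 'g': 5, 'v': 7}
env['u'] = env['d']+2 = 6 → {'i': 9, 'd': 4, 'g': 5, 'v': 7, 'u': 6}
env['g'] = env['v']+4 = 11 → {'i': 9, 'd': 4, 'g': 11, 'v': 7, 'u': 6}
env['i']*env['g'] = 9*11 = 99

99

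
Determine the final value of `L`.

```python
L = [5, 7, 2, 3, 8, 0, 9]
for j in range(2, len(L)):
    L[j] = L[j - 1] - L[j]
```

[5, 7, 5, 2, -6, -6, -15]

j=2: L[2] = 7-2 = 5 → [5, 7, 5, 3, 8, 0, 9]
j=3: L[3] = 5-3 = 2 → [5, 7, 5, 2, 8, 0, 9]
j=4: L[4] = 2-8 = -6 → [5, 7, 5, 2, -6, 0, 9]
j=5: L[5] = (-6)-0 = -6 → [5, 7, 5, 2, -6, -6, 9]
j=6: L[6] = (-6)-9 = -15 → [5, 7, 5, 2, -6, -6, -15]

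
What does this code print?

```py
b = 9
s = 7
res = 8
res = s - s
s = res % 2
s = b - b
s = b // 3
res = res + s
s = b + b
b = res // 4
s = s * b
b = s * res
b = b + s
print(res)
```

3

res = 7-7 = 0
s = 0%2 = 0
s = 9-9 = 0
s = 9//3 = 3
res = 0+3 = 3
s = 9+9 = 18
b = 3//4 = 0
s = 18*0 = 0
b = 0*3 = 0
b = 0+0 = 0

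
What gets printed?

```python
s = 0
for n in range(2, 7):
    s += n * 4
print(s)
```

80

n=2: s = 0+2*4 = 8
n=3: s = 8+3*4 = 20
n=4: s = 20+4*4 = 36
n=5: s = 36+5*4 = 56
n=6: s = 56+6*4 = 80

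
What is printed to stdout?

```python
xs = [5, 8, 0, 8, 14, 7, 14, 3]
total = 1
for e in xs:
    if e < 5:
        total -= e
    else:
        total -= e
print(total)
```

-58

e=5: not <5, total = 1-5 = -4
e=8: not <5, total = (-4)-8 = -12
e=0: <5, total = (-12)-0 = -12
e=8: not <5, total = (-12)-8 = -20
e=14: not <5, total = (-20)-14 = -34
e=7: not <5, total = (-34)-7 = -41
e=14: not <5, total = (-41)-14 = -55
e=3: <5, total = (-55)-3 = -58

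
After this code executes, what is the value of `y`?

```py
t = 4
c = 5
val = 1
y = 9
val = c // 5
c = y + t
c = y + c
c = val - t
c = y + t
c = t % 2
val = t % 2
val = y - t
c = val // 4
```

val = 5//5 = 1
c = 9+4 = 13
c = 9+13 = 22
c = 1-4 = -3
c = 9+4 = 13
c = 4%2 = 0
val = 4%2 = 0
val = 9-4 = 5
c = 5//4 = 1

9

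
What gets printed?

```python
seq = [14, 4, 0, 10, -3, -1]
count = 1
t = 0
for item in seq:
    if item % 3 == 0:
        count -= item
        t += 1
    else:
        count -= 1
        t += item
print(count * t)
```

0

item=14: not %3==0, count = 1-1 = 0; t=14
item=4: not %3==0, count = 0-1 = -1; t=18
item=0: %3==0, count = (-1)-0 = -1; t=19
item=10: not %3==0, count = (-1)-1 = -2; t=29
item=-3: %3==0, count = (-2)-(-3) = 1; t=30
item=-1: not %3==0, count = 1-1 = 0; t=29
count*t = 0*29 = 0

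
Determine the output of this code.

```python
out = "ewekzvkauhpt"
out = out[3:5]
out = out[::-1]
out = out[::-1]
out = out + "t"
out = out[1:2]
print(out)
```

z

slice [3:5] → 'kz'
reverse → 'zk'
reverse → 'kz'
+ 't' → 'kzt'
slice [1:2] → 'z'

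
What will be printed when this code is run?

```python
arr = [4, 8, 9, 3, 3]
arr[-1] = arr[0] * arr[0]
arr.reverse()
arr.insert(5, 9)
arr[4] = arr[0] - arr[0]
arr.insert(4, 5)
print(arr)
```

arr[-1] = arr[0]*arr[0] = 4*4 = 16 → [4, 8, 9, 3, 16]
reverse → [16, 3, 9, 8, 4]
insert 9 at 5 → [16, 3, 9, 8, 4, 9]
arr[4] = arr[0]-arr[0] = 16-16 = 0 → [16, 3, 9, 8, 0, 9]
insert 5 at 4 → [16, 3, 9, 8, 5, 0, 9]

[16, 3, 9, 8, 5, 0, 9]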